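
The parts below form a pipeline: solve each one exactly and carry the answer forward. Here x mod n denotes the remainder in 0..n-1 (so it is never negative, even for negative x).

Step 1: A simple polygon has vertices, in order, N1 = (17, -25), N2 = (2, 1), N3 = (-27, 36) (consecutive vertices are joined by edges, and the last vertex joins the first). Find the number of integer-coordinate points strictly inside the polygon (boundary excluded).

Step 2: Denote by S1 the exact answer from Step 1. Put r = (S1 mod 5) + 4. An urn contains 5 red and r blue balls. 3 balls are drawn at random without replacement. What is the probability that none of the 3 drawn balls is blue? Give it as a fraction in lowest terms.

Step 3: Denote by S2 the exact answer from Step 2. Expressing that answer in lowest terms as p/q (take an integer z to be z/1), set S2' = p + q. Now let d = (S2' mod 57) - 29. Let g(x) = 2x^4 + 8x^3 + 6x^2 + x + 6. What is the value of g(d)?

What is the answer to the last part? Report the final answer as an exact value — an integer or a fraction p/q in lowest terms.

2411

Step 1: cross terms: (17*1 - 2*-25)=67, (2*36 - -27*1)=99, (-27*-25 - 17*36)=63; twice the area = |229| = 229; area = 229/2; boundary points = 1 + 1 + 1 = 3; strictly interior points = area - boundary/2 + 1 = 114; answer 114
Step 2: S1 = 114; r = 8; total draws C(13,3) = 286; favorable C(5,3) = 10; P = 5/143; answer 5/143
Step 3: S2 = 5/143; threaded value p + q = 148; d = 5; 2*(5)^4 + 8*(5)^3 + 6*(5)^2 + 1*(5)^1 + 6 = (1250) + (1000) + (150) + (5) + (6) = 2411; answer 2411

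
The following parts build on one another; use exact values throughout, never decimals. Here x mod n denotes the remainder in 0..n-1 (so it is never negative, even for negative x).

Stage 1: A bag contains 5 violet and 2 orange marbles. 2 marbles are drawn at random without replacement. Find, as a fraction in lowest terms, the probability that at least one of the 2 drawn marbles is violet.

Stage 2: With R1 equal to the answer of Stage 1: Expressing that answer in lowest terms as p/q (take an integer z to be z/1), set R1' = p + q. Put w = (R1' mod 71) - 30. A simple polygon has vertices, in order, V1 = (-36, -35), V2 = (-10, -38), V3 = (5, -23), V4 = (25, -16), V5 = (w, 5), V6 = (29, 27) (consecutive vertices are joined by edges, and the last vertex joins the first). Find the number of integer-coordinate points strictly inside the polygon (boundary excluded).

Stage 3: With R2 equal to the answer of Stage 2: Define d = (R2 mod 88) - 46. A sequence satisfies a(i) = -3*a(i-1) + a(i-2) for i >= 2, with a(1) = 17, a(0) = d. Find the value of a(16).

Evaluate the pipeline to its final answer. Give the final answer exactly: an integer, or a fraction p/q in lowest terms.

-1467127231

Stage 1: total draws C(7,2) = 21; complement C(2,2) = 1; favorable 21 - 1 = 20; P = 20/21; answer 20/21
Stage 2: R1 = 20/21; threaded value p + q = 41; w = 11; cross terms: (-36*-38 - -10*-35)=1018, (-10*-23 - 5*-38)=420, (5*-16 - 25*-23)=495, (25*5 - 11*-16)=301, (11*27 - 29*5)=152, (29*-35 - -36*27)=-43; twice the area = |2343| = 2343; area = 2343/2; boundary points = 1 + 15 + 1 + 7 + 2 + 1 = 27; strictly interior points = area - boundary/2 + 1 = 1159; answer 1159
Stage 3: R2 = 1159; d = -31; a(2) = -3*(17) + 1*(-31) = -82; iterating: a(2)=-82, a(3)=263, a(4)=-871, a(5)=2876, a(6)=-9499, a(7)=31373, a(8)=-103618, a(9)=342227, a(10)=-1130299, a(11)=3733124, a(12)=-12329671, a(13)=40722137, a(14)=-134496082, a(15)=444210383, a(16)=-1467127231; answer -1467127231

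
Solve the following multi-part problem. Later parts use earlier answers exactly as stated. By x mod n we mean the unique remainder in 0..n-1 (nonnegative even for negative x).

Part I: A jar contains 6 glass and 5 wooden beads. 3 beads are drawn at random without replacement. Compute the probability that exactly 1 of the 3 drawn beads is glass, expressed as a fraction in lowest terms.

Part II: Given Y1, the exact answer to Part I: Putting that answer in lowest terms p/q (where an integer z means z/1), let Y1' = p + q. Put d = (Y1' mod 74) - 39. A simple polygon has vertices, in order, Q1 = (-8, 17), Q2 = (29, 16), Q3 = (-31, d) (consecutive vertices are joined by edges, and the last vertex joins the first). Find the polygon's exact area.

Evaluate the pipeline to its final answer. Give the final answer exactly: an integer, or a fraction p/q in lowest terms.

Part I: total draws C(11,3) = 165; favorable C(6,1)*C(5,2) = 60; P = 4/11; answer 4/11
Part II: Y1 = 4/11; threaded value p + q = 15; d = -24; cross terms: (-8*16 - 29*17)=-621, (29*-24 - -31*16)=-200, (-31*17 - -8*-24)=-719; twice the area = |-1540| = 1540; area = 770; answer 770

770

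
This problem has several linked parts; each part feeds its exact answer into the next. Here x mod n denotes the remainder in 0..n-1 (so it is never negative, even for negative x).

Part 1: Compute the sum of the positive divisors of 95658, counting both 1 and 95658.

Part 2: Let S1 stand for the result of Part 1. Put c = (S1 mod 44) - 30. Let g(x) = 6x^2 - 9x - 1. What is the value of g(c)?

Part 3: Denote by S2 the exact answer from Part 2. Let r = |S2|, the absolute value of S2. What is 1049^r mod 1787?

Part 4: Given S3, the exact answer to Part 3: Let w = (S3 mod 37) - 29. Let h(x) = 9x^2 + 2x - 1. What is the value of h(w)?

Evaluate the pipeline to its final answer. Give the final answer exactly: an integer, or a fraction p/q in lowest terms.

Part 1: 95658 = 2 * 3 * 107 * 149; sigma = (1 + 2) * (1 + 3) * (1 + 107) * (1 + 149) = 3 * 4 * 108 * 150 = 194400; answer 194400
Part 2: S1 = 194400; c = -22; 6*(-22)^2 - 9*(-22)^1 - 1 = (2904) + (198) + (-1) = 3101; answer 3101
Part 3: S2 = 3101; r = 3101; squarings mod 1787: 1049^1=1049, 1049^2=1396, 1049^4=986, 1049^8=68, 1049^16=1050, 1049^32=1708, 1049^64=880, 1049^128=629, 1049^256=714, 1049^512=501, 1049^1024=821, 1049^2048=342; 1049^3101 = 1049^1 * 1049^4 * 1049^8 * 1049^16 * 1049^1024 * 1049^2048 = 1739 (mod 1787); answer 1739
Part 4: S3 = 1739; w = -29; 9*(-29)^2 + 2*(-29)^1 - 1 = (7569) + (-58) + (-1) = 7510; answer 7510

7510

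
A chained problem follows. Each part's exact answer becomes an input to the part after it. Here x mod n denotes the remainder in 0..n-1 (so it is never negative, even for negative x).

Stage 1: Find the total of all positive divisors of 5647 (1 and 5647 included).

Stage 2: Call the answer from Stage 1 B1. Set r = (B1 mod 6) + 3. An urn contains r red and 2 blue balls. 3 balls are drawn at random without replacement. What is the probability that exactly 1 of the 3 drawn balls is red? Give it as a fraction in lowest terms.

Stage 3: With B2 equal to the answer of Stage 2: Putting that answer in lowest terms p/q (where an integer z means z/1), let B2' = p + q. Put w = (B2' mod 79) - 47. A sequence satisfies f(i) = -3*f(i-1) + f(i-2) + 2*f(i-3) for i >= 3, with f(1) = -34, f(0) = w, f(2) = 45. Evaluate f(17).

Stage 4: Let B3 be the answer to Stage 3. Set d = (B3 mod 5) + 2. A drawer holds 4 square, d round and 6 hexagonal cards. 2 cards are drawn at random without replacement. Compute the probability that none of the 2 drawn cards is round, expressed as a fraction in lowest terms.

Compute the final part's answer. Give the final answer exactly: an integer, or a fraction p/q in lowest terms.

15/22

Stage 1: 5647 is prime, so its only divisors are 1 and 5647; sigma = 1 + 5647 = 5648; answer 5648
Stage 2: B1 = 5648; r = 5; total draws C(7,3) = 35; favorable C(5,1)*C(2,2) = 5; P = 1/7; answer 1/7
Stage 3: B2 = 1/7; threaded value p + q = 8; w = -39; f(3) = -3*(45) + 1*(-34) + 2*(-39) = -247; iterating: f(3)=-247, f(4)=718, f(5)=-2311, f(6)=7157, f(7)=-22346, f(8)=69573, f(9)=-216751, f(10)=675134, f(11)=-2103007, f(12)=6550653, f(13)=-20404698, f(14)=63558733, f(15)=-197979591, f(16)=616688110, f(17)=-1920926455; answer -1920926455
Stage 4: B3 = -1920926455; d = 2; total draws C(12,2) = 66; favorable C(10,2) = 45; P = 15/22; answer 15/22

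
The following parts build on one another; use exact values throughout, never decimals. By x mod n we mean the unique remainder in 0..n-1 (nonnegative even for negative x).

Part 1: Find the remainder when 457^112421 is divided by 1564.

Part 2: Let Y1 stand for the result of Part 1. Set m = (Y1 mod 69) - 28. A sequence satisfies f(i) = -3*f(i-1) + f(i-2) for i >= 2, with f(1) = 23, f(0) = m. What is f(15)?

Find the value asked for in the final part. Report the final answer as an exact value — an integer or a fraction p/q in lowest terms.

Part 1: squarings mod 1564: 457^1=457, 457^2=837, 457^4=1461, 457^8=1225, 457^16=749, 457^32=1089, 457^64=409, 457^128=1497, 457^256=1361, 457^512=545, 457^1024=1429, 457^2048=1021, 457^4096=817, 457^8192=1225, 457^16384=749, 457^32768=1089, 457^65536=409; 457^112421 = 457^1 * 457^4 * 457^32 * 457^256 * 457^512 * 457^1024 * 457^4096 * 457^8192 * 457^32768 * 457^65536 = 733 (mod 1564); answer 733
Part 2: Y1 = 733; m = 15; f(2) = -3*(23) + 1*(15) = -54; iterating: f(2)=-54, f(3)=185, f(4)=-609, f(5)=2012, f(6)=-6645, f(7)=21947, f(8)=-72486, f(9)=239405, f(10)=-790701, f(11)=2611508, f(12)=-8625225, f(13)=28487183, f(14)=-94086774, f(15)=310747505; answer 310747505

310747505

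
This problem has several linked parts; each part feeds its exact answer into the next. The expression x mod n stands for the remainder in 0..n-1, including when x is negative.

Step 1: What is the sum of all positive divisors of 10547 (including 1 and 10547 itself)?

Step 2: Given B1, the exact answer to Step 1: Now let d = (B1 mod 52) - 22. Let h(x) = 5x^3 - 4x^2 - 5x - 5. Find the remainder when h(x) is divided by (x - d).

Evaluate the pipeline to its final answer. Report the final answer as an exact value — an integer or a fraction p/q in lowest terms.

Step 1: 10547 = 53 * 199; sigma = (1 + 53) * (1 + 199) = 54 * 200 = 10800; answer 10800
Step 2: B1 = 10800; d = 14; remainder = value at the root: 5*(14)^3 - 4*(14)^2 - 5*(14)^1 - 5 = (13720) + (-784) + (-70) + (-5) = 12861; answer 12861

12861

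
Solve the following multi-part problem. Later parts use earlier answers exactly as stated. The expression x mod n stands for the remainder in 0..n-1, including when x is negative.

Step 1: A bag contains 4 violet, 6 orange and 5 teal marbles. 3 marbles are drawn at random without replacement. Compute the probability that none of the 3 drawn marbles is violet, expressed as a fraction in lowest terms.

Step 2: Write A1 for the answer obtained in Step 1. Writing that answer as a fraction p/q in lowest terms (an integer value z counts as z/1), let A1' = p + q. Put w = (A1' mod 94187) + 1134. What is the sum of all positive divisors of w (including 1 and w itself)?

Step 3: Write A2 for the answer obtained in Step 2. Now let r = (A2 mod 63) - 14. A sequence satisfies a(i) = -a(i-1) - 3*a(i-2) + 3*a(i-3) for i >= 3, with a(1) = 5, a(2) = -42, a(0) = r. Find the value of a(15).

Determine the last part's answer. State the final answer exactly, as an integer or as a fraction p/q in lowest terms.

-115257

Step 1: total draws C(15,3) = 455; favorable C(11,3) = 165; P = 33/91; answer 33/91
Step 2: A1 = 33/91; threaded value p + q = 124; w = 1258; 1258 = 2 * 17 * 37; sigma = (1 + 2) * (1 + 17) * (1 + 37) = 3 * 18 * 38 = 2052; answer 2052
Step 3: A2 = 2052; r = 22; a(3) = -1*(-42) - 3*(5) + 3*(22) = 93; iterating: a(3)=93, a(4)=48, a(5)=-453, a(6)=588, a(7)=915, a(8)=-4038, a(9)=3057, a(10)=11802, a(11)=-33087, a(12)=6852, a(13)=127815, a(14)=-247632, a(15)=-115257; answer -115257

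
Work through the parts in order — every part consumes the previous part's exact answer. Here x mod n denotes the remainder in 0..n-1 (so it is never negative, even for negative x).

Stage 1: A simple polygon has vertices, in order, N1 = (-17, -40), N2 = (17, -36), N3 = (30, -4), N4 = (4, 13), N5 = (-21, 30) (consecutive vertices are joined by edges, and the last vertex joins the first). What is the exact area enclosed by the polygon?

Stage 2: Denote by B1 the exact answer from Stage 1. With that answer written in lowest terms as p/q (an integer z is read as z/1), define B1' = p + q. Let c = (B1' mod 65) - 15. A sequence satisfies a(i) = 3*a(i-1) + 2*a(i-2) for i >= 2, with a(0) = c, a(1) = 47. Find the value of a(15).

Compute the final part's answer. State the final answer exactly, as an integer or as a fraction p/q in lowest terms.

Stage 1: cross terms: (-17*-36 - 17*-40)=1292, (17*-4 - 30*-36)=1012, (30*13 - 4*-4)=406, (4*30 - -21*13)=393, (-21*-40 - -17*30)=1350; twice the area = |4453| = 4453; area = 4453/2; answer 4453/2
Stage 2: B1 = 4453/2; threaded value p + q = 4455; c = 20; a(2) = 3*(47) + 2*(20) = 181; iterating: a(2)=181, a(3)=637, a(4)=2273, a(5)=8093, a(6)=28825, a(7)=102661, a(8)=365633, a(9)=1302221, a(10)=4637929, a(11)=16518229, a(12)=58830545, a(13)=209528093, a(14)=746245369, a(15)=2657792293; answer 2657792293

2657792293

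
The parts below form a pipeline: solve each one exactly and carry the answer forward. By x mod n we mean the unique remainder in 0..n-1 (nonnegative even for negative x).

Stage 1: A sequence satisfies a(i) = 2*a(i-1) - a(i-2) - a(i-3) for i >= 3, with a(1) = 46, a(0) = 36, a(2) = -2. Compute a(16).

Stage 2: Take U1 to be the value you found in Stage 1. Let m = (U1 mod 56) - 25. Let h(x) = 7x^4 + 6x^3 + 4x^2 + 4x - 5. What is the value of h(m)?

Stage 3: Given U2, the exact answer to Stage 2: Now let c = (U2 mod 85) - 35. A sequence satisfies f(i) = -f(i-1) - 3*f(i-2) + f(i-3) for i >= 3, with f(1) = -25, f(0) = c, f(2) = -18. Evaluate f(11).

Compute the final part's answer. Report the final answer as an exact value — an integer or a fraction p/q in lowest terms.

-17246

Stage 1: a(3) = 2*(-2) - 1*(46) - 1*(36) = -86; iterating: a(3)=-86, a(4)=-216, a(5)=-344, a(6)=-386, a(7)=-212, a(8)=306, a(9)=1210, a(10)=2326, a(11)=3136, a(12)=2736, a(13)=10, a(14)=-5852, a(15)=-14450, a(16)=-23058; answer -23058
Stage 2: U1 = -23058; m = -11; 7*(-11)^4 + 6*(-11)^3 + 4*(-11)^2 + 4*(-11)^1 - 5 = (102487) + (-7986) + (484) + (-44) + (-5) = 94936; answer 94936
Stage 3: U2 = 94936; c = 41; f(3) = -1*(-18) - 3*(-25) + 1*(41) = 134; iterating: f(3)=134, f(4)=-105, f(5)=-315, f(6)=764, f(7)=76, f(8)=-2683, f(9)=3219, f(10)=4906, f(11)=-17246; answer -17246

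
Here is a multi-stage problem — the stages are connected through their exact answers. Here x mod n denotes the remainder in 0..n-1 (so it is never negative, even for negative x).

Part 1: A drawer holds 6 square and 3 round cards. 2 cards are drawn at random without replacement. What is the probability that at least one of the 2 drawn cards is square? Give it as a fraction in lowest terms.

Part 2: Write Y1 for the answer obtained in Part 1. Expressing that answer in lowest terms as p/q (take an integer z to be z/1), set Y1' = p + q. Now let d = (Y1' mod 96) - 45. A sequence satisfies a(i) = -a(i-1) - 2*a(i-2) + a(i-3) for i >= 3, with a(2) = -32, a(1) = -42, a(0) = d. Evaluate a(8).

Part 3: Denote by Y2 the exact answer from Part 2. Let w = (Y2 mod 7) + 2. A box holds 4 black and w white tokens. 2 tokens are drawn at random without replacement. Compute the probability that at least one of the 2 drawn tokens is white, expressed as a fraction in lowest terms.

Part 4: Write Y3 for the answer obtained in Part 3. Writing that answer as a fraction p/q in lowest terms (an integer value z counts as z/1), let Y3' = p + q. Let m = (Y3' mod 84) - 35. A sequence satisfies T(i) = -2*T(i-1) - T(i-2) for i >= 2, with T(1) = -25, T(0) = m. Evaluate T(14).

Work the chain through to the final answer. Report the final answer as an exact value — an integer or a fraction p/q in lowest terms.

Part 1: total draws C(9,2) = 36; complement C(3,2) = 3; favorable 36 - 3 = 33; P = 11/12; answer 11/12
Part 2: Y1 = 11/12; threaded value p + q = 23; d = -22; a(3) = -1*(-32) - 2*(-42) + 1*(-22) = 94; iterating: a(3)=94, a(4)=-72, a(5)=-148, a(6)=386, a(7)=-162, a(8)=-758; answer -758
Part 3: Y2 = -758; w = 7; total draws C(11,2) = 55; complement C(4,2) = 6; favorable 55 - 6 = 49; P = 49/55; answer 49/55
Part 4: Y3 = 49/55; threaded value p + q = 104; m = -15; T(2) = -2*(-25) - 1*(-15) = 65; iterating: T(2)=65, T(3)=-105, T(4)=145, T(5)=-185, T(6)=225, T(7)=-265, T(8)=305, T(9)=-345, T(10)=385, T(11)=-425, T(12)=465, T(13)=-505, T(14)=545; answer 545

545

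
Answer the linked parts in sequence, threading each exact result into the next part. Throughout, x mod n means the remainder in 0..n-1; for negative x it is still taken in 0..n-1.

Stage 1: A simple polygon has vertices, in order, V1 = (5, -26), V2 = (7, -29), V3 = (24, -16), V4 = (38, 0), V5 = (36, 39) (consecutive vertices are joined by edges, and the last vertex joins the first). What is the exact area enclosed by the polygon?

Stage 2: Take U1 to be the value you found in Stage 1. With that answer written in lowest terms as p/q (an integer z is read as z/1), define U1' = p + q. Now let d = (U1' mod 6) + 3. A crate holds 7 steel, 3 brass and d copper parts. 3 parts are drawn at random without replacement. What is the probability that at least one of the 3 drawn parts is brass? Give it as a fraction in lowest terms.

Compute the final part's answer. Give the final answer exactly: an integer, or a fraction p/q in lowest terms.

361/816

Stage 1: cross terms: (5*-29 - 7*-26)=37, (7*-16 - 24*-29)=584, (24*0 - 38*-16)=608, (38*39 - 36*0)=1482, (36*-26 - 5*39)=-1131; twice the area = |1580| = 1580; area = 790; answer 790
Stage 2: U1 = 790; threaded value p + q = 791; d = 8; total draws C(18,3) = 816; complement C(15,3) = 455; favorable 816 - 455 = 361; P = 361/816; answer 361/816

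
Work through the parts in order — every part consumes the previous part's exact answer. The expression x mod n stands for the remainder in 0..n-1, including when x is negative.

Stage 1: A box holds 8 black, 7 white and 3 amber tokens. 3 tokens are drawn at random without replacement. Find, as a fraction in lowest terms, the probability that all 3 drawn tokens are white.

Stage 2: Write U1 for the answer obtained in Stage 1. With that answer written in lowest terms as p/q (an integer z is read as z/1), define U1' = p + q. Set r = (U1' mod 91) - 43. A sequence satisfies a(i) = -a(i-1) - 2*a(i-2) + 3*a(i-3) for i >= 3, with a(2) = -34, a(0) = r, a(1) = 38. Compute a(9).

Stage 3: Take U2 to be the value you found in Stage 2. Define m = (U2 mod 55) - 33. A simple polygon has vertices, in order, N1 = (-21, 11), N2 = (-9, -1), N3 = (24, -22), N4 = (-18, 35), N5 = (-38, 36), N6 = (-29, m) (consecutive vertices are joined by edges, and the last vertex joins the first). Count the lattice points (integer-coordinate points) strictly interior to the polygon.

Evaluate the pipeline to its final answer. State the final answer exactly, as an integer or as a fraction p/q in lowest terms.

917

Stage 1: total draws C(18,3) = 816; favorable C(7,3) = 35; P = 35/816; answer 35/816
Stage 2: U1 = 35/816; threaded value p + q = 851; r = -11; a(3) = -1*(-34) - 2*(38) + 3*(-11) = -75; iterating: a(3)=-75, a(4)=257, a(5)=-209, a(6)=-530, a(7)=1719, a(8)=-1286, a(9)=-3742; answer -3742
Stage 3: U2 = -3742; m = 20; cross terms: (-21*-1 - -9*11)=120, (-9*-22 - 24*-1)=222, (24*35 - -18*-22)=444, (-18*36 - -38*35)=682, (-38*20 - -29*36)=284, (-29*11 - -21*20)=101; twice the area = |1853| = 1853; area = 1853/2; boundary points = 12 + 3 + 3 + 1 + 1 + 1 = 21; strictly interior points = area - boundary/2 + 1 = 917; answer 917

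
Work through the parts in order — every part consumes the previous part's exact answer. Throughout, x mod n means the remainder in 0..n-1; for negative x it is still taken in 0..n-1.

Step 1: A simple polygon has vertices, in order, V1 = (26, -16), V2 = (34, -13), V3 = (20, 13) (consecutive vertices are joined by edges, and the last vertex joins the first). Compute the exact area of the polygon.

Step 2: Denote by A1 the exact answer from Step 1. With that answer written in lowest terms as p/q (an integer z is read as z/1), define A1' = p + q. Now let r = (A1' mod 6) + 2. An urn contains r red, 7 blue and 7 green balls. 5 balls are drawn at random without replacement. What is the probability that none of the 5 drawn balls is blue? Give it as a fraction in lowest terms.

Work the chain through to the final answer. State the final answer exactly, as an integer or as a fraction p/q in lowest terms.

Step 1: cross terms: (26*-13 - 34*-16)=206, (34*13 - 20*-13)=702, (20*-16 - 26*13)=-658; twice the area = |250| = 250; area = 125; answer 125
Step 2: A1 = 125; threaded value p + q = 126; r = 2; total draws C(16,5) = 4368; favorable C(9,5) = 126; P = 3/104; answer 3/104

3/104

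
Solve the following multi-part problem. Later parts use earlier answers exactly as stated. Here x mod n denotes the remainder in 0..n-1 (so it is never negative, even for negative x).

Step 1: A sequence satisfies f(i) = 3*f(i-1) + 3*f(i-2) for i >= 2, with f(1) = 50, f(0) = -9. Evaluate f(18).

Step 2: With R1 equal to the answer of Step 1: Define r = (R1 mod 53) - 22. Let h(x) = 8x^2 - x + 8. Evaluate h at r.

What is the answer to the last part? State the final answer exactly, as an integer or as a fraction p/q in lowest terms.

Step 1: f(2) = 3*(50) + 3*(-9) = 123; iterating: f(2)=123, f(3)=519, f(4)=1926, f(5)=7335, f(6)=27783, f(7)=105354, f(8)=399411, f(9)=1514295, f(10)=5741118, f(11)=21766239, f(12)=82522071, f(13)=312864930, f(14)=1186161003, f(15)=4497077799, f(16)=17049716406, f(17)=64640382615, f(18)=245070297063; answer 245070297063
Step 2: R1 = 245070297063; r = -16; 8*(-16)^2 - 1*(-16)^1 + 8 = (2048) + (16) + (8) = 2072; answer 2072

2072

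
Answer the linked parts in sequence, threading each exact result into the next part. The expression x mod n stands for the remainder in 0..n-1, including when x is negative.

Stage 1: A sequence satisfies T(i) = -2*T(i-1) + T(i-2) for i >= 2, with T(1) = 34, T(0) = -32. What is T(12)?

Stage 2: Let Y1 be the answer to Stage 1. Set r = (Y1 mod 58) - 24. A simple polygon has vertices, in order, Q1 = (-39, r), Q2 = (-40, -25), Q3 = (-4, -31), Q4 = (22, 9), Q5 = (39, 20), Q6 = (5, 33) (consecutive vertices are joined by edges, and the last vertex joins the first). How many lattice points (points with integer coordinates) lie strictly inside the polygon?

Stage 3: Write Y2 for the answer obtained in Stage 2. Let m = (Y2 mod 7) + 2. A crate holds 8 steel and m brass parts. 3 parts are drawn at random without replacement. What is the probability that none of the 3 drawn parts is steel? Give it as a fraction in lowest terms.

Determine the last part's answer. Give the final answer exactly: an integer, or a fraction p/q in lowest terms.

5/143

Stage 1: T(2) = -2*(34) + 1*(-32) = -100; iterating: T(2)=-100, T(3)=234, T(4)=-568, T(5)=1370, T(6)=-3308, T(7)=7986, T(8)=-19280, T(9)=46546, T(10)=-112372, T(11)=271290, T(12)=-654952; answer -654952
Stage 2: Y1 = -654952; r = 18; cross terms: (-39*-25 - -40*18)=1695, (-40*-31 - -4*-25)=1140, (-4*9 - 22*-31)=646, (22*20 - 39*9)=89, (39*33 - 5*20)=1187, (5*18 - -39*33)=1377; twice the area = |6134| = 6134; area = 3067; boundary points = 1 + 6 + 2 + 1 + 1 + 1 = 12; strictly interior points = area - boundary/2 + 1 = 3062; answer 3062
Stage 3: Y2 = 3062; m = 5; total draws C(13,3) = 286; favorable C(5,3) = 10; P = 5/143; answer 5/143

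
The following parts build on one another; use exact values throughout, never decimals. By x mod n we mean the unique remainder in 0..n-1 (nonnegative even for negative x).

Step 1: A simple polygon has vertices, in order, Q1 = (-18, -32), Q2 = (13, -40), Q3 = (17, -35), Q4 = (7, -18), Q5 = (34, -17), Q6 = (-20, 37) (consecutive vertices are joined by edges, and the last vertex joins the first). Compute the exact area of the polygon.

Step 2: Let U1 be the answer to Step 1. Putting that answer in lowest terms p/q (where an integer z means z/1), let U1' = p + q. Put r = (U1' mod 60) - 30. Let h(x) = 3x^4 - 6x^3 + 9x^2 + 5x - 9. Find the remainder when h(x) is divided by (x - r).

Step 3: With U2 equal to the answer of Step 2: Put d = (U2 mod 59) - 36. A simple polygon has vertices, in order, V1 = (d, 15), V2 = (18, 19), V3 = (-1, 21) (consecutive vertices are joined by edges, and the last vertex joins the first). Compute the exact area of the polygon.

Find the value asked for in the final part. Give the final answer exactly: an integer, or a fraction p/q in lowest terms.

45

Step 1: cross terms: (-18*-40 - 13*-32)=1136, (13*-35 - 17*-40)=225, (17*-18 - 7*-35)=-61, (7*-17 - 34*-18)=493, (34*37 - -20*-17)=918, (-20*-32 - -18*37)=1306; twice the area = |4017| = 4017; area = 4017/2; answer 4017/2
Step 2: U1 = 4017/2; threaded value p + q = 4019; r = 29; remainder = value at the root: 3*(29)^4 - 6*(29)^3 + 9*(29)^2 + 5*(29)^1 - 9 = (2121843) + (-146334) + (7569) + (145) + (-9) = 1983214; answer 1983214
Step 3: U2 = 1983214; d = 11; cross terms: (11*19 - 18*15)=-61, (18*21 - -1*19)=397, (-1*15 - 11*21)=-246; twice the area = |90| = 90; area = 45; answer 45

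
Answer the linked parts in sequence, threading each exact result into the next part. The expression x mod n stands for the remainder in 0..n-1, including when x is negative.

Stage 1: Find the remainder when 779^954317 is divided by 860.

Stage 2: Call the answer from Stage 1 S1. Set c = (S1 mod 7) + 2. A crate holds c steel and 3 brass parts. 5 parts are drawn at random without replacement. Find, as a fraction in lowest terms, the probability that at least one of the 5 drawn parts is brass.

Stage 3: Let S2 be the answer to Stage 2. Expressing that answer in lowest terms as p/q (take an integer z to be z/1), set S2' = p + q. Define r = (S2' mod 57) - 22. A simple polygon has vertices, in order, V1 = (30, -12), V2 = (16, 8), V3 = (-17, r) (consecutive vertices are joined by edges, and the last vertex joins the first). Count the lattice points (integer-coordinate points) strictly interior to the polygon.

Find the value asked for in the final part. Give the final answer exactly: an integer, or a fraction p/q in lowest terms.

Stage 1: squarings mod 860: 779^1=779, 779^2=541, 779^4=281, 779^8=701, 779^16=341, 779^32=181, 779^64=81, 779^128=541, 779^256=281, 779^512=701, 779^1024=341, 779^2048=181, 779^4096=81, 779^8192=541, 779^16384=281, 779^32768=701, 779^65536=341, 779^131072=181, 779^262144=81, 779^524288=541; 779^954317 = 779^1 * 779^4 * 779^8 * 779^64 * 779^128 * 779^256 * 779^512 * 779^1024 * 779^2048 * 779^32768 * 779^131072 * 779^262144 * 779^524288 = 179 (mod 860); answer 179
Stage 2: S1 = 179; c = 6; total draws C(9,5) = 126; complement C(6,5) = 6; favorable 126 - 6 = 120; P = 20/21; answer 20/21
Stage 3: S2 = 20/21; threaded value p + q = 41; r = 19; cross terms: (30*8 - 16*-12)=432, (16*19 - -17*8)=440, (-17*-12 - 30*19)=-366; twice the area = |506| = 506; area = 253; boundary points = 2 + 11 + 1 = 14; strictly interior points = area - boundary/2 + 1 = 247; answer 247

247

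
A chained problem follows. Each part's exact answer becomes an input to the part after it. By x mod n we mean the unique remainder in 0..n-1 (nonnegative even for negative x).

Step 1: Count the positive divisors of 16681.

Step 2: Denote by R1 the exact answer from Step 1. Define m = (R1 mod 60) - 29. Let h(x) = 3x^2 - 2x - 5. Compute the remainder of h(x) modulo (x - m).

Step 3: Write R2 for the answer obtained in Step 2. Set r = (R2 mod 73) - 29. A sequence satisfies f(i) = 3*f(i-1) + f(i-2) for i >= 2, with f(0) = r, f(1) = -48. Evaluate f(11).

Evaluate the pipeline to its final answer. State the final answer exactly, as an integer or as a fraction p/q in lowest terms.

-7090947

Step 1: 16681 = 7 * 2383; number of divisors = (1+1) * (1+1) = 4; answer 4
Step 2: R1 = 4; m = -25; remainder = value at the root: 3*(-25)^2 - 2*(-25)^1 - 5 = (1875) + (50) + (-5) = 1920; answer 1920
Step 3: R2 = 1920; r = -7; f(2) = 3*(-48) + 1*(-7) = -151; iterating: f(2)=-151, f(3)=-501, f(4)=-1654, f(5)=-5463, f(6)=-18043, f(7)=-59592, f(8)=-196819, f(9)=-650049, f(10)=-2146966, f(11)=-7090947; answer -7090947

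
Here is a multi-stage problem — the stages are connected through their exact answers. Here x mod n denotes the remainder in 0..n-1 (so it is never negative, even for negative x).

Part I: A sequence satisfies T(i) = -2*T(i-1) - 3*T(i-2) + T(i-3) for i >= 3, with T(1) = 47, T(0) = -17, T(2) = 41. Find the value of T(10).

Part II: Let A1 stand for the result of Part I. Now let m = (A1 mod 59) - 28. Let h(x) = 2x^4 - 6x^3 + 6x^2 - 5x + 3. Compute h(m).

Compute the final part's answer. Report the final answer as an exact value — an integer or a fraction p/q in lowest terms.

Part I: T(3) = -2*(41) - 3*(47) + 1*(-17) = -240; iterating: T(3)=-240, T(4)=404, T(5)=-47, T(6)=-1358, T(7)=3261, T(8)=-2495, T(9)=-6151, T(10)=23048; answer 23048
Part II: A1 = 23048; m = 10; 2*(10)^4 - 6*(10)^3 + 6*(10)^2 - 5*(10)^1 + 3 = (20000) + (-6000) + (600) + (-50) + (3) = 14553; answer 14553

14553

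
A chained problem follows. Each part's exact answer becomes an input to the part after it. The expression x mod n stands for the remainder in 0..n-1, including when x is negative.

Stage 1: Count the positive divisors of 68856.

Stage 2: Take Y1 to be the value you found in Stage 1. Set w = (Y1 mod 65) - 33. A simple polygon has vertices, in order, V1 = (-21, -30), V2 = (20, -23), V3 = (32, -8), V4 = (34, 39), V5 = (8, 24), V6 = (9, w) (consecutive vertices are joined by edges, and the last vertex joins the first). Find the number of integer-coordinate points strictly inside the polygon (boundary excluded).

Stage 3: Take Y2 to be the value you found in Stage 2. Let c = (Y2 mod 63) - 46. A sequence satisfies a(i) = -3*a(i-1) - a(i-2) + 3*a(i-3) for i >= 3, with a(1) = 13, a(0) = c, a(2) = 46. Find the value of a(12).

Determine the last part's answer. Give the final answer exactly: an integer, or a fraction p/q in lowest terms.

-17134

Stage 1: 68856 = 2^3 * 3 * 19 * 151; number of divisors = (3+1) * (1+1) * (1+1) * (1+1) = 32; answer 32
Stage 2: Y1 = 32; w = -1; cross terms: (-21*-23 - 20*-30)=1083, (20*-8 - 32*-23)=576, (32*39 - 34*-8)=1520, (34*24 - 8*39)=504, (8*-1 - 9*24)=-224, (9*-30 - -21*-1)=-291; twice the area = |3168| = 3168; area = 1584; boundary points = 1 + 3 + 1 + 1 + 1 + 1 = 8; strictly interior points = area - boundary/2 + 1 = 1581; answer 1581
Stage 3: Y2 = 1581; c = -40; a(3) = -3*(46) - 1*(13) + 3*(-40) = -271; iterating: a(3)=-271, a(4)=806, a(5)=-2009, a(6)=4408, a(7)=-8797, a(8)=15956, a(9)=-25847, a(10)=35194, a(11)=-31867, a(12)=-17134; answer -17134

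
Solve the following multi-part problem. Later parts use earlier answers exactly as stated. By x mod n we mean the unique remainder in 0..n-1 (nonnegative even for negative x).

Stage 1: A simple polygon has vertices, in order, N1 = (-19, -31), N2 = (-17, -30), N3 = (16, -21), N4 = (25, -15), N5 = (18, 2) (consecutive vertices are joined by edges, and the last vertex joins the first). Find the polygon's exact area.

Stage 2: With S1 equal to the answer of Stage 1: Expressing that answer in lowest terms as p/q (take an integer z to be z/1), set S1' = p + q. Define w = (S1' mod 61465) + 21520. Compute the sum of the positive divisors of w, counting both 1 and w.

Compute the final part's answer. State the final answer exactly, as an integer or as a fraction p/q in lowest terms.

Stage 1: cross terms: (-19*-30 - -17*-31)=43, (-17*-21 - 16*-30)=837, (16*-15 - 25*-21)=285, (25*2 - 18*-15)=320, (18*-31 - -19*2)=-520; twice the area = |965| = 965; area = 965/2; answer 965/2
Stage 2: S1 = 965/2; threaded value p + q = 967; w = 22487; 22487 = 113 * 199; sigma = (1 + 113) * (1 + 199) = 114 * 200 = 22800; answer 22800

22800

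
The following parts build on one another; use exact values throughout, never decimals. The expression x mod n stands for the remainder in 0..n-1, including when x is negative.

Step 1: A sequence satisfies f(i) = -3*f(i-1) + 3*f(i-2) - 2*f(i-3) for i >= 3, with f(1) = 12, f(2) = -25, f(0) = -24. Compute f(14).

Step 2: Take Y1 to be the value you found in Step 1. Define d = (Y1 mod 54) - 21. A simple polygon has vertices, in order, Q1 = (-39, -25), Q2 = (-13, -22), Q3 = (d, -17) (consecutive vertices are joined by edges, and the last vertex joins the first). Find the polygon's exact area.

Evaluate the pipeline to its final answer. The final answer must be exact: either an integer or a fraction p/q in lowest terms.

85/2

Step 1: f(3) = -3*(-25) + 3*(12) - 2*(-24) = 159; iterating: f(3)=159, f(4)=-576, f(5)=2255, f(6)=-8811, f(7)=34350, f(8)=-133993, f(9)=522651, f(10)=-2038632, f(11)=7951835, f(12)=-31016703, f(13)=120982878, f(14)=-471902413; answer -471902413
Step 2: Y1 = -471902413; d = 2; cross terms: (-39*-22 - -13*-25)=533, (-13*-17 - 2*-22)=265, (2*-25 - -39*-17)=-713; twice the area = |85| = 85; area = 85/2; answer 85/2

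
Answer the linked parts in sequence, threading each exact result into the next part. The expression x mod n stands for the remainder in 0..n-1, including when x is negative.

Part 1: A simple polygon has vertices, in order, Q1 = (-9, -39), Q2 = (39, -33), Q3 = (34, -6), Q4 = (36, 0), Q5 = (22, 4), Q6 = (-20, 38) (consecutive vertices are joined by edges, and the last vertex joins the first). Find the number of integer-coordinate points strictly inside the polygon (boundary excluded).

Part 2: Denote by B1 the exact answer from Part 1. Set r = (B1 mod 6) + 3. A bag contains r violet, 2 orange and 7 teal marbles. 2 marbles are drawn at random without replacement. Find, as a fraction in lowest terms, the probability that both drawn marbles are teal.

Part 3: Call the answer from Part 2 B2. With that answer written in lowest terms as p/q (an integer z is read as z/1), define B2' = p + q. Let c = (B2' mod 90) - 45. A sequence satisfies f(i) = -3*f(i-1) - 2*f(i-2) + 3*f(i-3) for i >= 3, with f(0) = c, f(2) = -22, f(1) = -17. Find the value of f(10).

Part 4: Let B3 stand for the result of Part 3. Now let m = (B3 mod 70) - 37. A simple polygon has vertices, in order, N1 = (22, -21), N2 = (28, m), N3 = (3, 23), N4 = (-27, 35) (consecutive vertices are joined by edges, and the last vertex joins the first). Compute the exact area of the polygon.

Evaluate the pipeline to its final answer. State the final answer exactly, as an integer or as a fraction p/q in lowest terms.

1717/2

Part 1: cross terms: (-9*-33 - 39*-39)=1818, (39*-6 - 34*-33)=888, (34*0 - 36*-6)=216, (36*4 - 22*0)=144, (22*38 - -20*4)=916, (-20*-39 - -9*38)=1122; twice the area = |5104| = 5104; area = 2552; boundary points = 6 + 1 + 2 + 2 + 2 + 11 = 24; strictly interior points = area - boundary/2 + 1 = 2541; answer 2541
Part 2: B1 = 2541; r = 6; total draws C(15,2) = 105; favorable C(7,2) = 21; P = 1/5; answer 1/5
Part 3: B2 = 1/5; threaded value p + q = 6; c = -39; f(3) = -3*(-22) - 2*(-17) + 3*(-39) = -17; iterating: f(3)=-17, f(4)=44, f(5)=-164, f(6)=353, f(7)=-599, f(8)=599, f(9)=460, f(10)=-4375; answer -4375
Part 4: B3 = -4375; m = -2; cross terms: (22*-2 - 28*-21)=544, (28*23 - 3*-2)=650, (3*35 - -27*23)=726, (-27*-21 - 22*35)=-203; twice the area = |1717| = 1717; area = 1717/2; answer 1717/2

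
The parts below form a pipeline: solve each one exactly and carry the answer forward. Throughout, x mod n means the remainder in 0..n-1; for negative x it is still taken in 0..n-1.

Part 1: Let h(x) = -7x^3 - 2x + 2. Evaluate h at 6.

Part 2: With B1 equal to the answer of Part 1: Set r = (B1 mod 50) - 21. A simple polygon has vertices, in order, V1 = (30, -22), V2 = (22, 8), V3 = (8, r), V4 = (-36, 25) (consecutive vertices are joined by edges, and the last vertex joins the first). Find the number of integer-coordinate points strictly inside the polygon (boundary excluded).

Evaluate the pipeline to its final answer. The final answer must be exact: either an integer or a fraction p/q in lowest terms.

652

Part 1: -7*(6)^3 - 2*(6)^1 + 2 = (-1512) + (-12) + (2) = -1522; answer -1522
Part 2: B1 = -1522; r = 7; cross terms: (30*8 - 22*-22)=724, (22*7 - 8*8)=90, (8*25 - -36*7)=452, (-36*-22 - 30*25)=42; twice the area = |1308| = 1308; area = 654; boundary points = 2 + 1 + 2 + 1 = 6; strictly interior points = area - boundary/2 + 1 = 652; answer 652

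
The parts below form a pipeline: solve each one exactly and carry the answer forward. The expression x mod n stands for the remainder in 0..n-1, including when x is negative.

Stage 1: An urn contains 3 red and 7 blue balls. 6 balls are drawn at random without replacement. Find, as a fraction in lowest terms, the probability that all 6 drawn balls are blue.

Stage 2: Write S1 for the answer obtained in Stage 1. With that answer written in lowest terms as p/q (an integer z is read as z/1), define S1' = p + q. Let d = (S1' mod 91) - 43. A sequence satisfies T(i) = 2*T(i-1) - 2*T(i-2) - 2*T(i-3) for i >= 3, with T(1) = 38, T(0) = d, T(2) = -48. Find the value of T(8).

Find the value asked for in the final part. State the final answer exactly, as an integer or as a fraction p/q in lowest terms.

Stage 1: total draws C(10,6) = 210; favorable C(7,6) = 7; P = 1/30; answer 1/30
Stage 2: S1 = 1/30; threaded value p + q = 31; d = -12; T(3) = 2*(-48) - 2*(38) - 2*(-12) = -148; iterating: T(3)=-148, T(4)=-276, T(5)=-160, T(6)=528, T(7)=1928, T(8)=3120; answer 3120

3120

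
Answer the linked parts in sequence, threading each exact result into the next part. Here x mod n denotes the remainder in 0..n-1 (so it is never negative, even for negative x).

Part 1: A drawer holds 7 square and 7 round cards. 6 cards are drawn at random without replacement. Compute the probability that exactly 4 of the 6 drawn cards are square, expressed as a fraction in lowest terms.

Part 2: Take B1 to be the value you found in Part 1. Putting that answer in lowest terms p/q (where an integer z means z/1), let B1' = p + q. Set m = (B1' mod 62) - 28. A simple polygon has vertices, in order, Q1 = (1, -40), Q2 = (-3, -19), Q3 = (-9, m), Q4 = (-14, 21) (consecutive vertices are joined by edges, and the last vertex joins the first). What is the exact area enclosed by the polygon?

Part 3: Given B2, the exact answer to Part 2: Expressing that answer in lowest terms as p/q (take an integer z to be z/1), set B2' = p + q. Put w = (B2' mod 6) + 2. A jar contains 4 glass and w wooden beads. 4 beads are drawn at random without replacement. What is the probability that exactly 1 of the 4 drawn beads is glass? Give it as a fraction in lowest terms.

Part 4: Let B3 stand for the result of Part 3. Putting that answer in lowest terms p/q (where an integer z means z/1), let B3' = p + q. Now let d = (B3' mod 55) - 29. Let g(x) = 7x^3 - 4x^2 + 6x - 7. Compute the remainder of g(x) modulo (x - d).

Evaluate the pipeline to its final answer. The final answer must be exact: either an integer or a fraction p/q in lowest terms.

Part 1: total draws C(14,6) = 3003; favorable C(7,4)*C(7,2) = 735; P = 35/143; answer 35/143
Part 2: B1 = 35/143; threaded value p + q = 178; m = 26; cross terms: (1*-19 - -3*-40)=-139, (-3*26 - -9*-19)=-249, (-9*21 - -14*26)=175, (-14*-40 - 1*21)=539; twice the area = |326| = 326; area = 163; answer 163
Part 3: B2 = 163; threaded value p + q = 164; w = 4; total draws C(8,4) = 70; favorable C(4,1)*C(4,3) = 16; P = 8/35; answer 8/35
Part 4: B3 = 8/35; threaded value p + q = 43; d = 14; remainder = value at the root: 7*(14)^3 - 4*(14)^2 + 6*(14)^1 - 7 = (19208) + (-784) + (84) + (-7) = 18501; answer 18501

18501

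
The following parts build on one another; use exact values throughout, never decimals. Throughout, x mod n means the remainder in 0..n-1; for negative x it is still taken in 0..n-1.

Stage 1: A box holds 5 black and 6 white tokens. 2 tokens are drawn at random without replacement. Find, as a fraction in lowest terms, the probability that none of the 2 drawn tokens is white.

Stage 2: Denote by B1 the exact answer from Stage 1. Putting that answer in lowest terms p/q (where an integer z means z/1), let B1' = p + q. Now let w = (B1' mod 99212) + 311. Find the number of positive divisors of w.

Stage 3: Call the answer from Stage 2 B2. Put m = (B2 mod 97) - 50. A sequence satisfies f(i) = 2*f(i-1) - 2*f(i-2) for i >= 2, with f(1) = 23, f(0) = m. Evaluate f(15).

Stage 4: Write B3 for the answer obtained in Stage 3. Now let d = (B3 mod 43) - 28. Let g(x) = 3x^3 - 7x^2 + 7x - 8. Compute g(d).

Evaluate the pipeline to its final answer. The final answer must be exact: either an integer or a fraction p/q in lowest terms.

-31025

Stage 1: total draws C(11,2) = 55; favorable C(5,2) = 10; P = 2/11; answer 2/11
Stage 2: B1 = 2/11; threaded value p + q = 13; w = 324; 324 = 2^2 * 3^4; number of divisors = (2+1) * (4+1) = 15; answer 15
Stage 3: B2 = 15; m = -35; f(2) = 2*(23) - 2*(-35) = 116; iterating: f(2)=116, f(3)=186, f(4)=140, f(5)=-92, f(6)=-464, f(7)=-744, f(8)=-560, f(9)=368, f(10)=1856, f(11)=2976, f(12)=2240, f(13)=-1472, f(14)=-7424, f(15)=-11904; answer -11904
Stage 4: B3 = -11904; d = -21; 3*(-21)^3 - 7*(-21)^2 + 7*(-21)^1 - 8 = (-27783) + (-3087) + (-147) + (-8) = -31025; answer -31025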